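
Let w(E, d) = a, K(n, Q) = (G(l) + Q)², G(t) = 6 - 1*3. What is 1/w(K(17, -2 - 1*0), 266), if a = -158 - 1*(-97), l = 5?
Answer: -1/61 ≈ -0.016393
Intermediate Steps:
G(t) = 3 (G(t) = 6 - 3 = 3)
K(n, Q) = (3 + Q)²
a = -61 (a = -158 + 97 = -61)
w(E, d) = -61
1/w(K(17, -2 - 1*0), 266) = 1/(-61) = -1/61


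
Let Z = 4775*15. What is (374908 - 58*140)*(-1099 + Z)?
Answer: 25868090488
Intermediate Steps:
Z = 71625
(374908 - 58*140)*(-1099 + Z) = (374908 - 58*140)*(-1099 + 71625) = (374908 - 8120)*70526 = 366788*70526 = 25868090488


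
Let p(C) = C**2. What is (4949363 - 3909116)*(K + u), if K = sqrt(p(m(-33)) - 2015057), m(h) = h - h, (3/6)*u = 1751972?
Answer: 3644967234168 + 1040247*I*sqrt(2015057) ≈ 3.645e+12 + 1.4767e+9*I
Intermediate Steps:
u = 3503944 (u = 2*1751972 = 3503944)
m(h) = 0
K = I*sqrt(2015057) (K = sqrt(0**2 - 2015057) = sqrt(0 - 2015057) = sqrt(-2015057) = I*sqrt(2015057) ≈ 1419.5*I)
(4949363 - 3909116)*(K + u) = (4949363 - 3909116)*(I*sqrt(2015057) + 3503944) = 1040247*(3503944 + I*sqrt(2015057)) = 3644967234168 + 1040247*I*sqrt(2015057)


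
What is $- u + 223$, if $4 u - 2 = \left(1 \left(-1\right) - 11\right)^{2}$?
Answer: $\frac{373}{2} \approx 186.5$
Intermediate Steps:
$u = \frac{73}{2}$ ($u = \frac{1}{2} + \frac{\left(1 \left(-1\right) - 11\right)^{2}}{4} = \frac{1}{2} + \frac{\left(-1 - 11\right)^{2}}{4} = \frac{1}{2} + \frac{\left(-12\right)^{2}}{4} = \frac{1}{2} + \frac{1}{4} \cdot 144 = \frac{1}{2} + 36 = \frac{73}{2} \approx 36.5$)
$- u + 223 = \left(-1\right) \frac{73}{2} + 223 = - \frac{73}{2} + 223 = \frac{373}{2}$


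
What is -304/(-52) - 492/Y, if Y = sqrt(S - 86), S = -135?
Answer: 76/13 + 492*I*sqrt(221)/221 ≈ 5.8462 + 33.096*I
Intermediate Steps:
Y = I*sqrt(221) (Y = sqrt(-135 - 86) = sqrt(-221) = I*sqrt(221) ≈ 14.866*I)
-304/(-52) - 492/Y = -304/(-52) - 492*(-I*sqrt(221)/221) = -304*(-1/52) - (-492)*I*sqrt(221)/221 = 76/13 + 492*I*sqrt(221)/221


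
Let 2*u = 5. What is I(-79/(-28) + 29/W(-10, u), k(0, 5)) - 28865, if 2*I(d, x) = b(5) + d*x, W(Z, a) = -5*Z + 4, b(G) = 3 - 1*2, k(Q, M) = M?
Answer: -43630429/1512 ≈ -28856.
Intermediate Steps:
u = 5/2 (u = (½)*5 = 5/2 ≈ 2.5000)
b(G) = 1 (b(G) = 3 - 2 = 1)
W(Z, a) = 4 - 5*Z
I(d, x) = ½ + d*x/2 (I(d, x) = (1 + d*x)/2 = ½ + d*x/2)
I(-79/(-28) + 29/W(-10, u), k(0, 5)) - 28865 = (½ + (½)*(-79/(-28) + 29/(4 - 5*(-10)))*5) - 28865 = (½ + (½)*(-79*(-1/28) + 29/(4 + 50))*5) - 28865 = (½ + (½)*(79/28 + 29/54)*5) - 28865 = (½ + (½)*(2539/756)*5) - 28865 = (½ + 12695/1512) - 28865 = 13451/1512 - 28865 = -43630429/1512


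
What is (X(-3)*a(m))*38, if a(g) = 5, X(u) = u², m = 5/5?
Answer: 1710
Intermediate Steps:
m = 1 (m = 5*(⅕) = 1)
(X(-3)*a(m))*38 = ((-3)²*5)*38 = (9*5)*38 = 45*38 = 1710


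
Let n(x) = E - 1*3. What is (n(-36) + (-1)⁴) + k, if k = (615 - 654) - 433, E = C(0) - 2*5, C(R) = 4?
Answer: -480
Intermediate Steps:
E = -6 (E = 4 - 2*5 = 4 - 10 = -6)
k = -472 (k = -39 - 433 = -472)
n(x) = -9 (n(x) = -6 - 1*3 = -6 - 3 = -9)
(n(-36) + (-1)⁴) + k = (-9 + (-1)⁴) - 472 = (-9 + 1) - 472 = -8 - 472 = -480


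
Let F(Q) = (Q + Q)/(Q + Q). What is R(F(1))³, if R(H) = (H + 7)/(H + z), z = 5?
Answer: 64/27 ≈ 2.3704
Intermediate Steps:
F(Q) = 1 (F(Q) = (2*Q)/((2*Q)) = (2*Q)*(1/(2*Q)) = 1)
R(H) = (7 + H)/(5 + H) (R(H) = (H + 7)/(H + 5) = (7 + H)/(5 + H))
R(F(1))³ = ((7 + 1)/(5 + 1))³ = (8/6)³ = ((⅙)*8)³ = (4/3)³ = 64/27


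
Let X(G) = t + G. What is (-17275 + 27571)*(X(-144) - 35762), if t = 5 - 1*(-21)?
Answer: -369420480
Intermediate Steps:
t = 26 (t = 5 + 21 = 26)
X(G) = 26 + G
(-17275 + 27571)*(X(-144) - 35762) = (-17275 + 27571)*((26 - 144) - 35762) = 10296*(-118 - 35762) = 10296*(-35880) = -369420480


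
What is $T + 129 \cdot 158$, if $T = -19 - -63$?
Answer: $20426$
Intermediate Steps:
$T = 44$ ($T = -19 + 63 = 44$)
$T + 129 \cdot 158 = 44 + 129 \cdot 158 = 44 + 20382 = 20426$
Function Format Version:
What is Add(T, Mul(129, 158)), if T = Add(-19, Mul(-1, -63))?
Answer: 20426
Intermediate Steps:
T = 44 (T = Add(-19, 63) = 44)
Add(T, Mul(129, 158)) = Add(44, Mul(129, 158)) = Add(44, 20382) = 20426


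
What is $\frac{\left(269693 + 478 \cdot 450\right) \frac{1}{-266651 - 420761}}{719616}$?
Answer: $- \frac{484793}{494672673792} \approx -9.8003 \cdot 10^{-7}$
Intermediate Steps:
$\frac{\left(269693 + 478 \cdot 450\right) \frac{1}{-266651 - 420761}}{719616} = \frac{269693 + 215100}{-687412} \cdot \frac{1}{719616} = 484793 \left(- \frac{1}{687412}\right) \frac{1}{719616} = \left(- \frac{484793}{687412}\right) \frac{1}{719616} = - \frac{484793}{494672673792}$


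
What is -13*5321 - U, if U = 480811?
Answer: -549984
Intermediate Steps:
-13*5321 - U = -13*5321 - 1*480811 = -69173 - 480811 = -549984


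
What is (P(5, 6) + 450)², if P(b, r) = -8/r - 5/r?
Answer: 7219969/36 ≈ 2.0055e+5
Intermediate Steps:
P(b, r) = -13/r
(P(5, 6) + 450)² = (-13/6 + 450)² = (2687/6)² = 7219969/36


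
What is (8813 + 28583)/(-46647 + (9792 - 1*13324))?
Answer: -37396/50179 ≈ -0.74525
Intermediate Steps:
(8813 + 28583)/(-46647 + (9792 - 1*13324)) = 37396/(-46647 + (9792 - 13324)) = 37396/(-46647 - 3532) = 37396/(-50179) = 37396*(-1/50179) = -37396/50179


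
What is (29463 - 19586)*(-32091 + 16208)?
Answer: -156876391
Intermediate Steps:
(29463 - 19586)*(-32091 + 16208) = 9877*(-15883) = -156876391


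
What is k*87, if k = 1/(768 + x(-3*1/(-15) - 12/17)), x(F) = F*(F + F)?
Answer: 628575/5552498 ≈ 0.11321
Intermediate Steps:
x(F) = 2*F² (x(F) = F*(2*F) = 2*F²)
k = 7225/5552498 (k = 1/(768 + 2*(-3*1/(-15) - 12/17)²) = 1/(768 + 2*(-3*(-1/15) - 12*1/17)²) = 1/(768 + 2*(⅕ - 12/17)²) = 1/(768 + 2*(-43/85)²) = 1/(768 + 2*(1849/7225)) = 1/(768 + 3698/7225) = 1/(5552498/7225) = 7225/5552498 ≈ 0.0013012)
k*87 = (7225/5552498)*87 = 628575/5552498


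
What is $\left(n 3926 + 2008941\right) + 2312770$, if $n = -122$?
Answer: $3842739$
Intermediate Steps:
$\left(n 3926 + 2008941\right) + 2312770 = \left(\left(-122\right) 3926 + 2008941\right) + 2312770 = \left(-478972 + 2008941\right) + 2312770 = 1529969 + 2312770 = 3842739$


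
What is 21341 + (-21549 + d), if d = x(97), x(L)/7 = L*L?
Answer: 65655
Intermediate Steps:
x(L) = 7*L² (x(L) = 7*(L*L) = 7*L²)
d = 65863 (d = 7*97² = 7*9409 = 65863)
21341 + (-21549 + d) = 21341 + (-21549 + 65863) = 21341 + 44314 = 65655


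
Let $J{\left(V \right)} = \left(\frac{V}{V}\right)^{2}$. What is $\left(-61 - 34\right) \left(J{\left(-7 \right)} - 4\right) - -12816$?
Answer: $13101$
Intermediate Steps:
$J{\left(V \right)} = 1$ ($J{\left(V \right)} = 1^{2} = 1$)
$\left(-61 - 34\right) \left(J{\left(-7 \right)} - 4\right) - -12816 = \left(-61 - 34\right) \left(1 - 4\right) - -12816 = \left(-95\right) \left(-3\right) + 12816 = 285 + 12816 = 13101$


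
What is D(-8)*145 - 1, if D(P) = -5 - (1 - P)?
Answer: -2031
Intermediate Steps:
D(P) = -6 + P (D(P) = -5 + (-1 + P) = -6 + P)
D(-8)*145 - 1 = (-6 - 8)*145 - 1 = -14*145 - 1 = -2030 - 1 = -2031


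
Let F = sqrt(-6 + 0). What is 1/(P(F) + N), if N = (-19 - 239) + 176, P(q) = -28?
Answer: -1/110 ≈ -0.0090909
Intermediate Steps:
F = I*sqrt(6) (F = sqrt(-6) = I*sqrt(6) ≈ 2.4495*I)
N = -82 (N = -258 + 176 = -82)
1/(P(F) + N) = 1/(-28 - 82) = 1/(-110) = -1/110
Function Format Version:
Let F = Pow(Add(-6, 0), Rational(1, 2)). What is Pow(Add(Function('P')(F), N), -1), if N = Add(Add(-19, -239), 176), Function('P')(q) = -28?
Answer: Rational(-1, 110) ≈ -0.0090909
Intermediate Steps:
F = Mul(I, Pow(6, Rational(1, 2))) (F = Pow(-6, Rational(1, 2)) = Mul(I, Pow(6, Rational(1, 2))) ≈ Mul(2.4495, I))
N = -82 (N = Add(-258, 176) = -82)
Pow(Add(Function('P')(F), N), -1) = Pow(Add(-28, -82), -1) = Pow(-110, -1) = Rational(-1, 110)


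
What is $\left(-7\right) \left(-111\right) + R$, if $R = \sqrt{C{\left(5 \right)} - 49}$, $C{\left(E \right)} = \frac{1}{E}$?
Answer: $777 + \frac{2 i \sqrt{305}}{5} \approx 777.0 + 6.9857 i$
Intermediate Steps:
$R = \frac{2 i \sqrt{305}}{5}$ ($R = \sqrt{\frac{1}{5} - 49} = \sqrt{- \frac{244}{5}} = \frac{2 i \sqrt{305}}{5} \approx 6.9857 i$)
$\left(-7\right) \left(-111\right) + R = \left(-7\right) \left(-111\right) + \frac{2 i \sqrt{305}}{5} = 777 + \frac{2 i \sqrt{305}}{5}$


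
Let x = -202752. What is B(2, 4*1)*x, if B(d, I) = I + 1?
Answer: -1013760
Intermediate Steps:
B(d, I) = 1 + I
B(2, 4*1)*x = (1 + 4*1)*(-202752) = (1 + 4)*(-202752) = 5*(-202752) = -1013760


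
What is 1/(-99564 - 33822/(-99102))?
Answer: -16517/1644492951 ≈ -1.0044e-5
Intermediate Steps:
1/(-99564 - 33822/(-99102)) = 1/(-99564 - 33822*(-1/99102)) = 1/(-99564 + 5637/16517) = 1/(-1644492951/16517) = -16517/1644492951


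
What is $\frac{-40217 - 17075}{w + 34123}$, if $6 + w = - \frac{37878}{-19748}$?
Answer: $- \frac{565701208}{336890197} \approx -1.6792$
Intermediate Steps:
$w = - \frac{40305}{9874}$ ($w = -6 - \frac{37878}{-19748} = -6 - - \frac{18939}{9874} = -6 + \frac{18939}{9874} = - \frac{40305}{9874} \approx -4.0819$)
$\frac{-40217 - 17075}{w + 34123} = \frac{-40217 - 17075}{- \frac{40305}{9874} + 34123} = - \frac{57292}{\frac{336890197}{9874}} = \left(-57292\right) \frac{9874}{336890197} = - \frac{565701208}{336890197}$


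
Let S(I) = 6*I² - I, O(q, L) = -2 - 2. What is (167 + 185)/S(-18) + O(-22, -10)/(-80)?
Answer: 4501/19620 ≈ 0.22941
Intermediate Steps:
O(q, L) = -4
S(I) = -I + 6*I²
(167 + 185)/S(-18) + O(-22, -10)/(-80) = (167 + 185)/((-18*(-1 + 6*(-18)))) - 4/(-80) = 352/((-18*(-1 - 108))) - 4*(-1/80) = 352/((-18*(-109))) + 1/20 = 352/1962 + 1/20 = 352*(1/1962) + 1/20 = 176/981 + 1/20 = 4501/19620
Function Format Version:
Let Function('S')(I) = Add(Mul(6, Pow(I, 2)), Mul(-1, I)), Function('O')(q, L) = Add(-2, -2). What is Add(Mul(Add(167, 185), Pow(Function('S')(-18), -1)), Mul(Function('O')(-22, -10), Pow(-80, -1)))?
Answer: Rational(4501, 19620) ≈ 0.22941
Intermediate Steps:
Function('O')(q, L) = -4
Function('S')(I) = Add(Mul(-1, I), Mul(6, Pow(I, 2)))
Add(Mul(Add(167, 185), Pow(Function('S')(-18), -1)), Mul(Function('O')(-22, -10), Pow(-80, -1))) = Add(Mul(Add(167, 185), Pow(Mul(-18, Add(-1, Mul(6, -18))), -1)), Mul(-4, Pow(-80, -1))) = Add(Mul(352, Pow(Mul(-18, Add(-1, -108)), -1)), Mul(-4, Rational(-1, 80))) = Add(Mul(352, Pow(Mul(-18, -109), -1)), Rational(1, 20)) = Add(Mul(352, Pow(1962, -1)), Rational(1, 20)) = Add(Mul(352, Rational(1, 1962)), Rational(1, 20)) = Add(Rational(176, 981), Rational(1, 20)) = Rational(4501, 19620)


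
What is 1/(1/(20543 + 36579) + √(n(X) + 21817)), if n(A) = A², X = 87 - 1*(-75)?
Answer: -57122/156819336727923 + 3262922884*√48061/156819336727923 ≈ 0.0045615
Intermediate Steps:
X = 162 (X = 87 + 75 = 162)
1/(1/(20543 + 36579) + √(n(X) + 21817)) = 1/(1/(20543 + 36579) + √(162² + 21817)) = 1/(1/57122 + √(26244 + 21817)) = 1/(1/57122 + √48061)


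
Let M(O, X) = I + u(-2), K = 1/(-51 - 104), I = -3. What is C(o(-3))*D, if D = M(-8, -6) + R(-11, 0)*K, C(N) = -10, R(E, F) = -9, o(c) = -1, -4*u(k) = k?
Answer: 757/31 ≈ 24.419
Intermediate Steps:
u(k) = -k/4
K = -1/155 (K = 1/(-155) = -1/155 ≈ -0.0064516)
M(O, X) = -5/2 (M(O, X) = -3 - 1/4*(-2) = -3 + 1/2 = -5/2)
D = -757/310 (D = -5/2 - 9*(-1/155) = -5/2 + 9/155 = -757/310 ≈ -2.4419)
C(o(-3))*D = -10*(-757/310) = 757/31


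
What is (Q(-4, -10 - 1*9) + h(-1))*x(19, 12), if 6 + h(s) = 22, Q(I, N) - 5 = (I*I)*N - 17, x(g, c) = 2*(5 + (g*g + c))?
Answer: -226800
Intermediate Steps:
x(g, c) = 10 + 2*c + 2*g² (x(g, c) = 2*(5 + (g² + c)) = 2*(5 + (c + g²)) = 2*(5 + c + g²) = 10 + 2*c + 2*g²)
Q(I, N) = -12 + N*I² (Q(I, N) = 5 + ((I*I)*N - 17) = 5 + (I²*N - 17) = 5 + (N*I² - 17) = 5 + (-17 + N*I²) = -12 + N*I²)
h(s) = 16 (h(s) = -6 + 22 = 16)
(Q(-4, -10 - 1*9) + h(-1))*x(19, 12) = ((-12 + (-10 - 1*9)*(-4)²) + 16)*(10 + 2*12 + 2*19²) = ((-12 + (-10 - 9)*16) + 16)*(10 + 24 + 2*361) = ((-12 - 19*16) + 16)*(10 + 24 + 722) = ((-12 - 304) + 16)*756 = (-316 + 16)*756 = -300*756 = -226800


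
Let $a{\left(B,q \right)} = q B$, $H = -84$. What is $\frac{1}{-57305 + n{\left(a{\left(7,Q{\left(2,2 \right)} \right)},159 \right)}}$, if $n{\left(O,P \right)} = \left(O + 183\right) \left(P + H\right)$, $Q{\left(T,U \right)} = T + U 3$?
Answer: $- \frac{1}{39380} \approx -2.5394 \cdot 10^{-5}$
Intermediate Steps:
$Q{\left(T,U \right)} = T + 3 U$
$a{\left(B,q \right)} = B q$
$n{\left(O,P \right)} = \left(-84 + P\right) \left(183 + O\right)$ ($n{\left(O,P \right)} = \left(O + 183\right) \left(P - 84\right) = \left(183 + O\right) \left(-84 + P\right) = \left(-84 + P\right) \left(183 + O\right)$)
$\frac{1}{-57305 + n{\left(a{\left(7,Q{\left(2,2 \right)} \right)},159 \right)}} = \frac{1}{-57305 + \left(-15372 - 84 \cdot 7 \left(2 + 3 \cdot 2\right) + 183 \cdot 159 + 7 \left(2 + 3 \cdot 2\right) 159\right)} = \frac{1}{-57305 + \left(-15372 - 84 \cdot 7 \left(2 + 6\right) + 29097 + 7 \left(2 + 6\right) 159\right)} = \frac{1}{-57305 + \left(-15372 - 84 \cdot 7 \cdot 8 + 29097 + 7 \cdot 8 \cdot 159\right)} = \frac{1}{-57305 + \left(-15372 - 4704 + 29097 + 56 \cdot 159\right)} = \frac{1}{-57305 + \left(-15372 - 4704 + 29097 + 8904\right)} = \frac{1}{-57305 + 17925} = \frac{1}{-39380} = - \frac{1}{39380}$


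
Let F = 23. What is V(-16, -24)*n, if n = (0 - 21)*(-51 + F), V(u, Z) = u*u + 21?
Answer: 162876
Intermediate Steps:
V(u, Z) = 21 + u² (V(u, Z) = u² + 21 = 21 + u²)
n = 588 (n = (0 - 21)*(-51 + 23) = -21*(-28) = 588)
V(-16, -24)*n = (21 + (-16)²)*588 = (21 + 256)*588 = 277*588 = 162876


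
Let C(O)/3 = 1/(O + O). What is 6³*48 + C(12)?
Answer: 82945/8 ≈ 10368.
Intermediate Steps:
C(O) = 3/(2*O) (C(O) = 3/(O + O) = 3/((2*O)) = 3*(1/(2*O)) = 3/(2*O))
6³*48 + C(12) = 6³*48 + (3/2)/12 = 216*48 + (3/2)*(1/12) = 10368 + ⅛ = 82945/8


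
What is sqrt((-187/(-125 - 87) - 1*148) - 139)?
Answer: I*sqrt(3214821)/106 ≈ 16.915*I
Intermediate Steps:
sqrt((-187/(-125 - 87) - 1*148) - 139) = sqrt((-187/(-212) - 148) - 139) = sqrt((-187*(-1/212) - 148) - 139) = sqrt((187/212 - 148) - 139) = sqrt(-31189/212 - 139) = sqrt(-60657/212) = I*sqrt(3214821)/106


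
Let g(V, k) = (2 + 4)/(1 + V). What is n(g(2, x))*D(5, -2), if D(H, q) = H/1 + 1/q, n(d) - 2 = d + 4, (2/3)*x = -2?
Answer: 36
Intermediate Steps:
x = -3 (x = (3/2)*(-2) = -3)
g(V, k) = 6/(1 + V)
n(d) = 6 + d (n(d) = 2 + (d + 4) = 2 + (4 + d) = 6 + d)
D(H, q) = H + 1/q (D(H, q) = H*1 + 1/q = H + 1/q)
n(g(2, x))*D(5, -2) = (6 + 6/(1 + 2))*(5 + 1/(-2)) = (6 + 6/3)*(5 - ½) = (6 + 6*(⅓))*(9/2) = (6 + 2)*(9/2) = 8*(9/2) = 36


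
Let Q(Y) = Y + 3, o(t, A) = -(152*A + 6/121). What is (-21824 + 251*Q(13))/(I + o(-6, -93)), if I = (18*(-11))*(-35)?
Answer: -25652/30345 ≈ -0.84535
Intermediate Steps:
I = 6930 (I = -198*(-35) = 6930)
o(t, A) = -6/121 - 152*A (o(t, A) = -(152*A + 6*(1/121)) = -(152*A + 6/121) = -(6/121 + 152*A) = -6/121 - 152*A)
Q(Y) = 3 + Y
(-21824 + 251*Q(13))/(I + o(-6, -93)) = (-21824 + 251*(3 + 13))/(6930 + (-6/121 - 152*(-93))) = (-21824 + 251*16)/(6930 + (-6/121 + 14136)) = (-21824 + 4016)/(6930 + 1710450/121) = -17808/2548980/121 = -17808*121/2548980 = -25652/30345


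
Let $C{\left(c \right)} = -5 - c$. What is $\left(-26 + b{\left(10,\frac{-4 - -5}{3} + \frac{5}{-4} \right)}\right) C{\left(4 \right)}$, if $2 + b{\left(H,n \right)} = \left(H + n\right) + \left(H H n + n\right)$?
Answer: $\frac{2007}{2} \approx 1003.5$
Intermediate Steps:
$b{\left(H,n \right)} = -2 + H + 2 n + n H^{2}$ ($b{\left(H,n \right)} = -2 + \left(\left(H + n\right) + \left(H H n + n\right)\right) = -2 + \left(\left(H + n\right) + \left(H^{2} n + n\right)\right) = -2 + \left(\left(H + n\right) + \left(n H^{2} + n\right)\right) = -2 + \left(\left(H + n\right) + \left(n + n H^{2}\right)\right) = -2 + \left(H + 2 n + n H^{2}\right) = -2 + H + 2 n + n H^{2}$)
$\left(-26 + b{\left(10,\frac{-4 - -5}{3} + \frac{5}{-4} \right)}\right) C{\left(4 \right)} = \left(-26 + \left(-2 + 10 + 2 \left(\frac{-4 - -5}{3} + \frac{5}{-4}\right) + \left(\frac{-4 - -5}{3} + \frac{5}{-4}\right) 10^{2}\right)\right) \left(-5 - 4\right) = \left(-26 + \left(-2 + 10 + 2 \left(\left(-4 + 5\right) \frac{1}{3} + 5 \left(- \frac{1}{4}\right)\right) + \left(\left(-4 + 5\right) \frac{1}{3} + 5 \left(- \frac{1}{4}\right)\right) 100\right)\right) \left(-5 - 4\right) = \left(-26 + \left(-2 + 10 + 2 \left(1 \cdot \frac{1}{3} - \frac{5}{4}\right) + \left(1 \cdot \frac{1}{3} - \frac{5}{4}\right) 100\right)\right) \left(-9\right) = \left(-26 + \left(-2 + 10 + 2 \left(\frac{1}{3} - \frac{5}{4}\right) + \left(\frac{1}{3} - \frac{5}{4}\right) 100\right)\right) \left(-9\right) = \left(-26 + \left(-2 + 10 + 2 \left(- \frac{11}{12}\right) - \frac{275}{3}\right)\right) \left(-9\right) = \left(-26 - \frac{171}{2}\right) \left(-9\right) = \left(- \frac{223}{2}\right) \left(-9\right) = \frac{2007}{2}$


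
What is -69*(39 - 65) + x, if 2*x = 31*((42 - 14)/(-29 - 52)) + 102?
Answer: 149011/81 ≈ 1839.6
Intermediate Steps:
x = 3697/81 (x = (31*((42 - 14)/(-29 - 52)) + 102)/2 = (31*(28/(-81)) + 102)/2 = (31*(28*(-1/81)) + 102)/2 = (31*(-28/81) + 102)/2 = (-868/81 + 102)/2 = (½)*(7394/81) = 3697/81 ≈ 45.642)
-69*(39 - 65) + x = -69*(39 - 65) + 3697/81 = -69*(-26) + 3697/81 = 1794 + 3697/81 = 149011/81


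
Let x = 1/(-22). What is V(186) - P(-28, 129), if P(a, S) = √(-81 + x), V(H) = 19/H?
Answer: 19/186 - I*√39226/22 ≈ 0.10215 - 9.0025*I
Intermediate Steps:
x = -1/22 ≈ -0.045455
P(a, S) = I*√39226/22 (P(a, S) = √(-81 - 1/22) = √(-1783/22) = I*√39226/22)
V(186) - P(-28, 129) = 19/186 - I*√39226/22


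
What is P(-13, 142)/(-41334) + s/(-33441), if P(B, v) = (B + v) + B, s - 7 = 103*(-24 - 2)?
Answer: 17753993/230375049 ≈ 0.077066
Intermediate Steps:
s = -2671 (s = 7 + 103*(-24 - 2) = 7 + 103*(-26) = 7 - 2678 = -2671)
P(B, v) = v + 2*B
P(-13, 142)/(-41334) + s/(-33441) = (142 + 2*(-13))/(-41334) - 2671/(-33441) = (142 - 26)*(-1/41334) - 2671*(-1/33441) = 116*(-1/41334) + 2671/33441 = -58/20667 + 2671/33441 = 17753993/230375049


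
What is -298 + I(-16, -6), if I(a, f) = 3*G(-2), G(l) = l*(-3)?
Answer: -280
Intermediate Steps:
G(l) = -3*l
I(a, f) = 18 (I(a, f) = 3*(-3*(-2)) = 3*6 = 18)
-298 + I(-16, -6) = -298 + 18 = -280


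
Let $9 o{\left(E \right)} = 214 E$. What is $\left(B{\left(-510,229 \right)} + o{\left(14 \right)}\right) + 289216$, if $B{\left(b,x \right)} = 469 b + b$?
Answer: $\frac{448640}{9} \approx 49849.0$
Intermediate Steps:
$B{\left(b,x \right)} = 470 b$
$o{\left(E \right)} = \frac{214 E}{9}$
$\left(B{\left(-510,229 \right)} + o{\left(14 \right)}\right) + 289216 = \left(470 \left(-510\right) + \frac{214}{9} \cdot 14\right) + 289216 = \left(-239700 + \frac{2996}{9}\right) + 289216 = - \frac{2154304}{9} + 289216 = \frac{448640}{9}$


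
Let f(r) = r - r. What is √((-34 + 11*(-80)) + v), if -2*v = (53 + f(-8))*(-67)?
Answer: √3446/2 ≈ 29.351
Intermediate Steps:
f(r) = 0
v = 3551/2 (v = -(53 + 0)*(-67)/2 = -53*(-67)/2 = -½*(-3551) = 3551/2 ≈ 1775.5)
√((-34 + 11*(-80)) + v) = √((-34 + 11*(-80)) + 3551/2) = √((-34 - 880) + 3551/2) = √(-914 + 3551/2) = √(1723/2) = √3446/2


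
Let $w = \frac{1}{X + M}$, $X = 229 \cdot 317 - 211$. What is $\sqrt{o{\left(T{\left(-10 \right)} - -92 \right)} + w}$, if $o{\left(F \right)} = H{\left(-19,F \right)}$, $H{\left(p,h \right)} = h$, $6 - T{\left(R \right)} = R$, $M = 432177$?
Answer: $\frac{\sqrt{27494617228507}}{504559} \approx 10.392$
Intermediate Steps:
$X = 72382$ ($X = 72593 - 211 = 72382$)
$T{\left(R \right)} = 6 - R$
$o{\left(F \right)} = F$
$w = \frac{1}{504559}$ ($w = \frac{1}{72382 + 432177} = \frac{1}{504559} \approx 1.9819 \cdot 10^{-6}$)
$\sqrt{o{\left(T{\left(-10 \right)} - -92 \right)} + w} = \sqrt{\left(\left(6 - -10\right) - -92\right) + \frac{1}{504559}} = \sqrt{\left(\left(6 + 10\right) + 92\right) + \frac{1}{504559}} = \sqrt{\left(16 + 92\right) + \frac{1}{504559}} = \sqrt{108 + \frac{1}{504559}} = \sqrt{\frac{54492373}{504559}} = \frac{\sqrt{27494617228507}}{504559}$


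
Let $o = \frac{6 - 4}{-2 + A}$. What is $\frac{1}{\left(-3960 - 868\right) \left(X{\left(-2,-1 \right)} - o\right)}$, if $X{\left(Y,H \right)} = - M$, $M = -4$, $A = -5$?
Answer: $- \frac{7}{144840} \approx -4.8329 \cdot 10^{-5}$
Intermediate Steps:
$X{\left(Y,H \right)} = 4$ ($X{\left(Y,H \right)} = \left(-1\right) \left(-4\right) = 4$)
$o = - \frac{2}{7}$ ($o = \frac{6 - 4}{-2 - 5} = \frac{2}{-7} = 2 \left(- \frac{1}{7}\right) = - \frac{2}{7} \approx -0.28571$)
$\frac{1}{\left(-3960 - 868\right) \left(X{\left(-2,-1 \right)} - o\right)} = \frac{1}{\left(-3960 - 868\right) \left(4 - - \frac{2}{7}\right)} = \frac{1}{\left(-3960 - 868\right) \left(4 + \frac{2}{7}\right)} = \frac{1}{\left(-4828\right) \frac{30}{7}} = \frac{1}{- \frac{144840}{7}} = - \frac{7}{144840}$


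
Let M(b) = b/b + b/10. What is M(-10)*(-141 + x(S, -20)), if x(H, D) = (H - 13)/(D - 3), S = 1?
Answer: 0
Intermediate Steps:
M(b) = 1 + b/10 (M(b) = 1 + b*(⅒) = 1 + b/10)
x(H, D) = (-13 + H)/(-3 + D)
M(-10)*(-141 + x(S, -20)) = (1 + (⅒)*(-10))*(-141 + (-13 + 1)/(-3 - 20)) = (1 - 1)*(-141 - 12/(-23)) = 0*(-141 - 1/23*(-12)) = 0*(-141 + 12/23) = 0*(-3231/23) = 0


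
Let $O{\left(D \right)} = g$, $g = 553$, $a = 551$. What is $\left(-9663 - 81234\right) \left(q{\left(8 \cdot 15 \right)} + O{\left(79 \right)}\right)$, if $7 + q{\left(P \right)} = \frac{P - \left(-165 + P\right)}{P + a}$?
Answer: $- \frac{3028778937}{61} \approx -4.9652 \cdot 10^{7}$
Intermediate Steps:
$O{\left(D \right)} = 553$
$q{\left(P \right)} = -7 + \frac{165}{551 + P}$ ($q{\left(P \right)} = -7 + \frac{P - \left(-165 + P\right)}{P + 551} = -7 + \frac{165}{551 + P}$)
$\left(-9663 - 81234\right) \left(q{\left(8 \cdot 15 \right)} + O{\left(79 \right)}\right) = \left(-9663 - 81234\right) \left(\frac{-3692 - 7 \cdot 8 \cdot 15}{551 + 8 \cdot 15} + 553\right) = - 90897 \left(\frac{-3692 - 840}{551 + 120} + 553\right) = - 90897 \left(\frac{-3692 - 840}{671} + 553\right) = - 90897 \left(\frac{1}{671} \left(-4532\right) + 553\right) = - 90897 \left(- \frac{412}{61} + 553\right) = \left(-90897\right) \frac{33321}{61} = - \frac{3028778937}{61}$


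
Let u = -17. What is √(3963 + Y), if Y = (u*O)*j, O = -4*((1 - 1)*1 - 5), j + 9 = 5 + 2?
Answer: √4643 ≈ 68.140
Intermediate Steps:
j = -2 (j = -9 + (5 + 2) = -9 + 7 = -2)
O = 20 (O = -4*(0*1 - 5) = -4*(0 - 5) = -4*(-5) = 20)
Y = 680 (Y = -17*20*(-2) = -340*(-2) = 680)
√(3963 + Y) = √(3963 + 680) = √4643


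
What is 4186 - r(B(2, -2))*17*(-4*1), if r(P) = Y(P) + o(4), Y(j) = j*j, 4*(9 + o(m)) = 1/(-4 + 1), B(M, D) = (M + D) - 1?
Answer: 10909/3 ≈ 3636.3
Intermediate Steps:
B(M, D) = -1 + D + M (B(M, D) = (D + M) - 1 = -1 + D + M)
o(m) = -109/12 (o(m) = -9 + 1/(4*(-4 + 1)) = -9 + (¼)/(-3) = -9 + (¼)*(-⅓) = -9 - 1/12 = -109/12)
Y(j) = j²
r(P) = -109/12 + P² (r(P) = P² - 109/12 = -109/12 + P²)
4186 - r(B(2, -2))*17*(-4*1) = 4186 - (-109/12 + (-1 - 2 + 2)²)*17*(-4*1) = 4186 - (-109/12 + (-1)²)*17*(-4) = 4186 - (-109/12 + 1)*17*(-4) = 4186 - (-97/12*17)*(-4) = 4186 - (-1649)*(-4)/12 = 4186 - 1*1649/3 = 4186 - 1649/3 = 10909/3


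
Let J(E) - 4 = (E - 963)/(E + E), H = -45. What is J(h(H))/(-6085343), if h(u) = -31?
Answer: -621/188645633 ≈ -3.2919e-6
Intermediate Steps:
J(E) = 4 + (-963 + E)/(2*E) (J(E) = 4 + (E - 963)/(E + E) = 4 + (-963 + E)/((2*E)) = 4 + (-963 + E)*(1/(2*E)) = 4 + (-963 + E)/(2*E))
J(h(H))/(-6085343) = ((9/2)*(-107 - 31)/(-31))/(-6085343) = ((9/2)*(-1/31)*(-138))*(-1/6085343) = (621/31)*(-1/6085343) = -621/188645633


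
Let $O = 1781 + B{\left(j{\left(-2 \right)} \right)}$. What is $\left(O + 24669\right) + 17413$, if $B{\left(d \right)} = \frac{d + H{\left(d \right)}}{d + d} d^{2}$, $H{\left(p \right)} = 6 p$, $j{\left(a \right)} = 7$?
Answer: $\frac{88069}{2} \approx 44035.0$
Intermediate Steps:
$B{\left(d \right)} = \frac{7 d^{2}}{2}$ ($B{\left(d \right)} = \frac{d + 6 d}{d + d} d^{2} = \frac{7 d}{2 d} d^{2} = 7 d \frac{1}{2 d} d^{2} = \frac{7 d^{2}}{2}$)
$O = \frac{3905}{2}$ ($O = 1781 + \frac{7 \cdot 7^{2}}{2} = 1781 + \frac{7}{2} \cdot 49 = 1781 + \frac{343}{2} = \frac{3905}{2} \approx 1952.5$)
$\left(O + 24669\right) + 17413 = \left(\frac{3905}{2} + 24669\right) + 17413 = \frac{53243}{2} + 17413 = \frac{88069}{2}$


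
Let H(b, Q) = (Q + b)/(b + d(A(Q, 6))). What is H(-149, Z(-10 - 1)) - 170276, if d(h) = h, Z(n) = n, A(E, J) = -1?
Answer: -2554124/15 ≈ -1.7028e+5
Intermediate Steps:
H(b, Q) = (Q + b)/(-1 + b) (H(b, Q) = (Q + b)/(b - 1) = (Q + b)/(-1 + b))
H(-149, Z(-10 - 1)) - 170276 = ((-10 - 1) - 149)/(-1 - 149) - 170276 = (-11 - 149)/(-150) - 170276 = -1/150*(-160) - 170276 = 16/15 - 170276 = -2554124/15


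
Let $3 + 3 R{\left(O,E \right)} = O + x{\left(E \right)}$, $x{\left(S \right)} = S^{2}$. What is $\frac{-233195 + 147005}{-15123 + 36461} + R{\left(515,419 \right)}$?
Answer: $\frac{626131184}{10669} \approx 58687.0$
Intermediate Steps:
$R{\left(O,E \right)} = -1 + \frac{O}{3} + \frac{E^{2}}{3}$ ($R{\left(O,E \right)} = -1 + \frac{O + E^{2}}{3} = -1 + \left(\frac{O}{3} + \frac{E^{2}}{3}\right) = -1 + \frac{O}{3} + \frac{E^{2}}{3}$)
$\frac{-233195 + 147005}{-15123 + 36461} + R{\left(515,419 \right)} = \frac{-233195 + 147005}{-15123 + 36461} + \left(-1 + \frac{1}{3} \cdot 515 + \frac{419^{2}}{3}\right) = - \frac{86190}{21338} + \left(-1 + \frac{515}{3} + \frac{1}{3} \cdot 175561\right) = \left(-86190\right) \frac{1}{21338} + \left(-1 + \frac{515}{3} + \frac{175561}{3}\right) = - \frac{43095}{10669} + 58691 = \frac{626131184}{10669}$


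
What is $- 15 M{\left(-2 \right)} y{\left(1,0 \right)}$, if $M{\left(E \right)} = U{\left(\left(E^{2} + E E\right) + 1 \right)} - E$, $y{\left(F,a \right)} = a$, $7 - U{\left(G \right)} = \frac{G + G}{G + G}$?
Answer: $0$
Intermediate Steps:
$U{\left(G \right)} = 6$ ($U{\left(G \right)} = 7 - \frac{G + G}{G + G} = 7 - \frac{2 G}{2 G} = 7 - 2 G \frac{1}{2 G} = 7 - 1 = 6$)
$M{\left(E \right)} = 6 - E$
$- 15 M{\left(-2 \right)} y{\left(1,0 \right)} = - 15 \left(6 - -2\right) 0 = - 15 \left(6 + 2\right) 0 = \left(-15\right) 8 \cdot 0 = \left(-120\right) 0 = 0$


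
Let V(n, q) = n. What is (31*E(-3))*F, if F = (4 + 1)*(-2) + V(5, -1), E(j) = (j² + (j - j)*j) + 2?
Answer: -1705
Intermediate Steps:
E(j) = 2 + j² (E(j) = (j² + 0*j) + 2 = (j² + 0) + 2 = j² + 2 = 2 + j²)
F = -5 (F = (4 + 1)*(-2) + 5 = 5*(-2) + 5 = -10 + 5 = -5)
(31*E(-3))*F = (31*(2 + (-3)²))*(-5) = (31*(2 + 9))*(-5) = (31*11)*(-5) = 341*(-5) = -1705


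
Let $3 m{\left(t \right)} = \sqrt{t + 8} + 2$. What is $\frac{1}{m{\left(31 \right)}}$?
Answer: $- \frac{6}{35} + \frac{3 \sqrt{39}}{35} \approx 0.36386$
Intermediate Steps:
$m{\left(t \right)} = \frac{2}{3} + \frac{\sqrt{8 + t}}{3}$ ($m{\left(t \right)} = \frac{\sqrt{t + 8} + 2}{3} = \frac{\sqrt{8 + t} + 2}{3} = \frac{2 + \sqrt{8 + t}}{3} = \frac{2}{3} + \frac{\sqrt{8 + t}}{3}$)
$\frac{1}{m{\left(31 \right)}} = \frac{1}{\frac{2}{3} + \frac{\sqrt{8 + 31}}{3}} = \frac{1}{\frac{2}{3} + \frac{\sqrt{39}}{3}}$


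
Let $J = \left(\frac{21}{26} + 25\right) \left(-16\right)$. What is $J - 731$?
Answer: $- \frac{14871}{13} \approx -1143.9$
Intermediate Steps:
$J = - \frac{5368}{13}$ ($J = \left(21 \cdot \frac{1}{26} + 25\right) \left(-16\right) = \left(\frac{21}{26} + 25\right) \left(-16\right) = \frac{671}{26} \left(-16\right) = - \frac{5368}{13} \approx -412.92$)
$J - 731 = - \frac{5368}{13} - 731 = - \frac{14871}{13}$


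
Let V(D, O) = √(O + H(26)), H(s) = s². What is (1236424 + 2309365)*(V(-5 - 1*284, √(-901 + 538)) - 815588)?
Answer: -2891902958932 + 3545789*√(676 + 11*I*√3) ≈ -2.8918e+12 + 1.299e+6*I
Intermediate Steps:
V(D, O) = √(676 + O) (V(D, O) = √(O + 26²) = √(O + 676) = √(676 + O))
(1236424 + 2309365)*(V(-5 - 1*284, √(-901 + 538)) - 815588) = (1236424 + 2309365)*(√(676 + √(-901 + 538)) - 815588) = 3545789*(√(676 + √(-363)) - 815588) = 3545789*(√(676 + 11*I*√3) - 815588) = 3545789*(-815588 + √(676 + 11*I*√3)) = -2891902958932 + 3545789*√(676 + 11*I*√3)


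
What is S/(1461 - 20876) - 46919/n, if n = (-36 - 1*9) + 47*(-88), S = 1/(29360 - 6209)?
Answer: 21088995640954/1879261936365 ≈ 11.222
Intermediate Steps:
S = 1/23151 ≈ 4.3195e-5
n = -4181 (n = (-36 - 9) - 4136 = -45 - 4136 = -4181)
S/(1461 - 20876) - 46919/n = 1/(23151*(1461 - 20876)) - 46919/(-4181) = (1/23151)/(-19415) - 46919*(-1/4181) = (1/23151)*(-1/19415) + 46919/4181 = -1/449476665 + 46919/4181 = 21088995640954/1879261936365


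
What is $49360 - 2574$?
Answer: $46786$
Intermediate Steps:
$49360 - 2574 = 46786$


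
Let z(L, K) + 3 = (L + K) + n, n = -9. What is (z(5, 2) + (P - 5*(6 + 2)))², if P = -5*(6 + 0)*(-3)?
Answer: 2025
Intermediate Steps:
P = 90 (P = -5*6*(-3) = -30*(-3) = 90)
z(L, K) = -12 + K + L (z(L, K) = -3 + ((L + K) - 9) = -3 + ((K + L) - 9) = -3 + (-9 + K + L) = -12 + K + L)
(z(5, 2) + (P - 5*(6 + 2)))² = ((-12 + 2 + 5) + (90 - 5*(6 + 2)))² = (-5 + (90 - 5*8))² = (-5 + (90 - 40))² = (-5 + 50)² = 45² = 2025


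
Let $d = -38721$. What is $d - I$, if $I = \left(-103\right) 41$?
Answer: $-34498$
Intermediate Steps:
$I = -4223$
$d - I = -38721 - -4223 = -38721 + 4223 = -34498$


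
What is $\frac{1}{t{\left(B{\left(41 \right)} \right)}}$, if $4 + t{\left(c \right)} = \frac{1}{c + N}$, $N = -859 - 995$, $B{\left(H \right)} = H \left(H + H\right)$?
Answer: $- \frac{1508}{6031} \approx -0.25004$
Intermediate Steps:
$B{\left(H \right)} = 2 H^{2}$ ($B{\left(H \right)} = H 2 H = 2 H^{2}$)
$N = -1854$
$t{\left(c \right)} = -4 + \frac{1}{-1854 + c}$ ($t{\left(c \right)} = -4 + \frac{1}{c - 1854} = -4 + \frac{1}{-1854 + c}$)
$\frac{1}{t{\left(B{\left(41 \right)} \right)}} = \frac{1}{\frac{1}{-1854 + 2 \cdot 41^{2}} \left(7417 - 4 \cdot 2 \cdot 41^{2}\right)} = \frac{1}{\frac{1}{-1854 + 2 \cdot 1681} \left(7417 - 4 \cdot 2 \cdot 1681\right)} = \frac{1}{\frac{1}{-1854 + 3362} \left(7417 - 13448\right)} = \frac{1}{\frac{1}{1508} \left(7417 - 13448\right)} = \frac{1}{\frac{1}{1508} \left(-6031\right)} = \frac{1}{- \frac{6031}{1508}} = - \frac{1508}{6031}$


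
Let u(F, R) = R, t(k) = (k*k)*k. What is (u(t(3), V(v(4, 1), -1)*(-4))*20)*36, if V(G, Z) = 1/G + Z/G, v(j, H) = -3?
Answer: 0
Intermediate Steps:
t(k) = k³ (t(k) = k²*k = k³)
V(G, Z) = 1/G + Z/G
(u(t(3), V(v(4, 1), -1)*(-4))*20)*36 = ((((1 - 1)/(-3))*(-4))*20)*36 = ((-⅓*0*(-4))*20)*36 = ((0*(-4))*20)*36 = (0*20)*36 = 0*36 = 0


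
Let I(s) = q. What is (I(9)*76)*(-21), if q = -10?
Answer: 15960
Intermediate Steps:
I(s) = -10
(I(9)*76)*(-21) = -10*76*(-21) = -760*(-21) = 15960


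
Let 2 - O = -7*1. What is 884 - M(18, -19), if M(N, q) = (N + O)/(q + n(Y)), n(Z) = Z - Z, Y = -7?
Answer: 16823/19 ≈ 885.42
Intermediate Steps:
n(Z) = 0
O = 9 (O = 2 - (-7) = 2 - 1*(-7) = 2 + 7 = 9)
M(N, q) = (9 + N)/q (M(N, q) = (N + 9)/(q + 0) = (9 + N)/q)
884 - M(18, -19) = 884 - (9 + 18)/(-19) = 884 - (-1)*27/19 = 884 - 1*(-27/19) = 884 + 27/19 = 16823/19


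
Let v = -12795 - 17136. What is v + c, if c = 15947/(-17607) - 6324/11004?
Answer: -483278424577/16145619 ≈ -29932.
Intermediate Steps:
c = -23902288/16145619 (c = 15947*(-1/17607) - 6324*1/11004 = -15947/17607 - 527/917 = -23902288/16145619 ≈ -1.4804)
v = -29931
v + c = -29931 - 23902288/16145619 = -483278424577/16145619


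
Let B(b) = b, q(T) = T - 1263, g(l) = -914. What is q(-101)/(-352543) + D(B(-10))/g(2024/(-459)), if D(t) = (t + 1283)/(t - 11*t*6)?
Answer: 361565161/209445796300 ≈ 0.0017263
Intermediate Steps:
q(T) = -1263 + T
D(t) = -(1283 + t)/(65*t) (D(t) = (1283 + t)/(t - 66*t) = (1283 + t)/((-65*t)) = (1283 + t)*(-1/(65*t)) = -(1283 + t)/(65*t))
q(-101)/(-352543) + D(B(-10))/g(2024/(-459)) = (-1263 - 101)/(-352543) + ((1/65)*(-1283 - 1*(-10))/(-10))/(-914) = -1364*(-1/352543) + ((1/65)*(-⅒)*(-1283 + 10))*(-1/914) = 1364/352543 + ((1/65)*(-⅒)*(-1273))*(-1/914) = 1364/352543 + (1273/650)*(-1/914) = 1364/352543 - 1273/594100 = 361565161/209445796300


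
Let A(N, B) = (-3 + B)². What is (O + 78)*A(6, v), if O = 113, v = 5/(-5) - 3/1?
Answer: 9359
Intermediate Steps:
v = -4 (v = 5*(-⅕) - 3*1 = -1 - 3 = -4)
(O + 78)*A(6, v) = (113 + 78)*(-3 - 4)² = 191*(-7)² = 191*49 = 9359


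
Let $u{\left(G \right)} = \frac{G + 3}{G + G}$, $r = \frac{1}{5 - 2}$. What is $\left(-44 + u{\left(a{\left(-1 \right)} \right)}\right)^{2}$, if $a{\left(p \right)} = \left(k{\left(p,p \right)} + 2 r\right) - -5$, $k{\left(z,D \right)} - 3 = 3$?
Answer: $\frac{2304324}{1225} \approx 1881.1$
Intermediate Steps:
$k{\left(z,D \right)} = 6$ ($k{\left(z,D \right)} = 3 + 3 = 6$)
$r = \frac{1}{3} \approx 0.33333$
$a{\left(p \right)} = \frac{35}{3}$ ($a{\left(p \right)} = \left(6 + 2 \cdot \frac{1}{3}\right) - -5 = \left(6 + \frac{2}{3}\right) + 5 = \frac{20}{3} + 5 = \frac{35}{3}$)
$u{\left(G \right)} = \frac{3 + G}{2 G}$
$\left(-44 + u{\left(a{\left(-1 \right)} \right)}\right)^{2} = \left(-44 + \frac{3 + \frac{35}{3}}{2 \cdot \frac{35}{3}}\right)^{2} = \left(-44 + \frac{1}{2} \cdot \frac{3}{35} \cdot \frac{44}{3}\right)^{2} = \left(-44 + \frac{22}{35}\right)^{2} = \left(- \frac{1518}{35}\right)^{2} = \frac{2304324}{1225}$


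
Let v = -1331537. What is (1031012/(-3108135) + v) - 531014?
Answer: -5789060983397/3108135 ≈ -1.8626e+6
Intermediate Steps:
(1031012/(-3108135) + v) - 531014 = (1031012/(-3108135) - 1331537) - 531014 = (1031012*(-1/3108135) - 1331537) - 531014 = (-1031012/3108135 - 1331537) - 531014 = -4138597784507/3108135 - 531014 = -5789060983397/3108135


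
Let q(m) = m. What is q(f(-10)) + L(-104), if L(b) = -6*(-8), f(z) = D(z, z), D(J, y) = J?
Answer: 38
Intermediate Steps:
f(z) = z
L(b) = 48
q(f(-10)) + L(-104) = -10 + 48 = 38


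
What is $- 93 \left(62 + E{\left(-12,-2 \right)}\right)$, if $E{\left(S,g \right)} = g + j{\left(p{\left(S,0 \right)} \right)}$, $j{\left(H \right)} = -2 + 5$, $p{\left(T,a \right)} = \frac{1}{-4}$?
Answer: $-5859$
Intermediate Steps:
$p{\left(T,a \right)} = - \frac{1}{4}$
$j{\left(H \right)} = 3$
$E{\left(S,g \right)} = 3 + g$ ($E{\left(S,g \right)} = g + 3 = 3 + g$)
$- 93 \left(62 + E{\left(-12,-2 \right)}\right) = - 93 \left(62 + \left(3 - 2\right)\right) = - 93 \left(62 + 1\right) = \left(-93\right) 63 = -5859$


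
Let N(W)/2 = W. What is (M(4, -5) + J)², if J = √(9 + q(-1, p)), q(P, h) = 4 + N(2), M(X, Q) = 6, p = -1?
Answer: (6 + √17)² ≈ 102.48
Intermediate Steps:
N(W) = 2*W
q(P, h) = 8 (q(P, h) = 4 + 2*2 = 4 + 4 = 8)
J = √17 (J = √(9 + 8) = √17 ≈ 4.1231)
(M(4, -5) + J)² = (6 + √17)²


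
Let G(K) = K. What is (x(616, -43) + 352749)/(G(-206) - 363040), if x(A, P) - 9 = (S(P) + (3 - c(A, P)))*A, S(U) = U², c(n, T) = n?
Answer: -185689/60541 ≈ -3.0672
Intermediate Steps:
x(A, P) = 9 + A*(3 + P² - A) (x(A, P) = 9 + (P² + (3 - A))*A = 9 + (3 + P² - A)*A = 9 + A*(3 + P² - A))
(x(616, -43) + 352749)/(G(-206) - 363040) = ((9 - 1*616² + 3*616 + 616*(-43)²) + 352749)/(-206 - 363040) = ((9 - 1*379456 + 1848 + 616*1849) + 352749)/(-363246) = ((9 - 379456 + 1848 + 1138984) + 352749)*(-1/363246) = (761385 + 352749)*(-1/363246) = 1114134*(-1/363246) = -185689/60541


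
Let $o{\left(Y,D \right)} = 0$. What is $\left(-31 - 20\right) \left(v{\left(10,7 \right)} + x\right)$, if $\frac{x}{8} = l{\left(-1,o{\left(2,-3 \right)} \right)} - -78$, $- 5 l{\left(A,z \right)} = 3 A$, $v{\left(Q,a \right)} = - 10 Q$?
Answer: $- \frac{134844}{5} \approx -26969.0$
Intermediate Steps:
$l{\left(A,z \right)} = - \frac{3 A}{5}$
$x = \frac{3144}{5}$ ($x = 8 \left(\left(- \frac{3}{5}\right) \left(-1\right) - -78\right) = 8 \left(\frac{3}{5} + 78\right) = 8 \cdot \frac{393}{5} = \frac{3144}{5} \approx 628.8$)
$\left(-31 - 20\right) \left(v{\left(10,7 \right)} + x\right) = \left(-31 - 20\right) \left(\left(-10\right) 10 + \frac{3144}{5}\right) = - 51 \left(-100 + \frac{3144}{5}\right) = \left(-51\right) \frac{2644}{5} = - \frac{134844}{5}$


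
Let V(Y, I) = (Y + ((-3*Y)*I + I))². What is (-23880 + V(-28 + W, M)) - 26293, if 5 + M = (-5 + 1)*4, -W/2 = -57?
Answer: 30013116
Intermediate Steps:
W = 114 (W = -2*(-57) = 114)
M = -21 (M = -5 + (-5 + 1)*4 = -5 - 4*4 = -5 - 16 = -21)
V(Y, I) = (I + Y - 3*I*Y)² (V(Y, I) = (Y + (-3*I*Y + I))² = (Y + (I - 3*I*Y))² = (I + Y - 3*I*Y)²)
(-23880 + V(-28 + W, M)) - 26293 = (-23880 + (-21 + (-28 + 114) - 3*(-21)*(-28 + 114))²) - 26293 = (-23880 + (-21 + 86 - 3*(-21)*86)²) - 26293 = (-23880 + (-21 + 86 + 5418)²) - 26293 = (-23880 + 5483²) - 26293 = (-23880 + 30063289) - 26293 = 30039409 - 26293 = 30013116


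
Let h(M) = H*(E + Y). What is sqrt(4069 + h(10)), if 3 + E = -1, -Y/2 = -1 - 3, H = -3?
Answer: sqrt(4057) ≈ 63.695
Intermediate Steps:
Y = 8 (Y = -2*(-1 - 3) = -2*(-4) = 8)
E = -4 (E = -3 - 1 = -4)
h(M) = -12 (h(M) = -3*(-4 + 8) = -3*4 = -12)
sqrt(4069 + h(10)) = sqrt(4069 - 12) = sqrt(4057)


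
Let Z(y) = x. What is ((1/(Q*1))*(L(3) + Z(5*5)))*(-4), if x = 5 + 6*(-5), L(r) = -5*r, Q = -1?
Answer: -160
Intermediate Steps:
x = -25 (x = 5 - 30 = -25)
Z(y) = -25
((1/(Q*1))*(L(3) + Z(5*5)))*(-4) = ((1/(-1*1))*(-5*3 - 25))*(-4) = ((-1*1)*(-15 - 25))*(-4) = -1*(-40)*(-4) = 40*(-4) = -160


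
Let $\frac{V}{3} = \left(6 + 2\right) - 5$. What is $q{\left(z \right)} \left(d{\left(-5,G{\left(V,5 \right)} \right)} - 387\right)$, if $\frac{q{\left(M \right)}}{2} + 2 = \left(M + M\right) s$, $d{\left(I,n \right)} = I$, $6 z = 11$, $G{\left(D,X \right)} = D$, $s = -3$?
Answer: $10192$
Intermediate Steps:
$V = 9$ ($V = 3 \left(\left(6 + 2\right) - 5\right) = 3 \left(8 - 5\right) = 3 \cdot 3 = 9$)
$z = \frac{11}{6}$ ($z = \frac{1}{6} \cdot 11 = \frac{11}{6} \approx 1.8333$)
$q{\left(M \right)} = -4 - 12 M$ ($q{\left(M \right)} = -4 + 2 \left(M + M\right) \left(-3\right) = -4 + 2 \cdot 2 M \left(-3\right) = -4 + 2 \left(- 6 M\right) = -4 - 12 M$)
$q{\left(z \right)} \left(d{\left(-5,G{\left(V,5 \right)} \right)} - 387\right) = \left(-4 - 22\right) \left(-5 - 387\right) = \left(-4 - 22\right) \left(-392\right) = \left(-26\right) \left(-392\right) = 10192$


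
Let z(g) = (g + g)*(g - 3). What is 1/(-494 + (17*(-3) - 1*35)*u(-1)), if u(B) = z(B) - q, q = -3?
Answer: -1/1440 ≈ -0.00069444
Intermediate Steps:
z(g) = 2*g*(-3 + g) (z(g) = (2*g)*(-3 + g) = 2*g*(-3 + g))
u(B) = 3 + 2*B*(-3 + B) (u(B) = 2*B*(-3 + B) - 1*(-3) = 2*B*(-3 + B) + 3 = 3 + 2*B*(-3 + B))
1/(-494 + (17*(-3) - 1*35)*u(-1)) = 1/(-494 + (17*(-3) - 1*35)*(3 + 2*(-1)*(-3 - 1))) = 1/(-494 + (-51 - 35)*(3 + 2*(-1)*(-4))) = 1/(-494 - 86*(3 + 8)) = 1/(-494 - 86*11) = 1/(-494 - 946) = 1/(-1440) = -1/1440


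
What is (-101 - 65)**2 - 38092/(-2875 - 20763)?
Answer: 325703410/11819 ≈ 27558.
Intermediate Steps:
(-101 - 65)**2 - 38092/(-2875 - 20763) = (-166)**2 - 38092/(-23638) = 27556 - 38092*(-1/23638) = 27556 + 19046/11819 = 325703410/11819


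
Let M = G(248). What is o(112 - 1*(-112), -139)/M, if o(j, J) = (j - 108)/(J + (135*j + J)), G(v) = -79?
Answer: -58/1183499 ≈ -4.9007e-5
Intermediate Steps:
o(j, J) = (-108 + j)/(2*J + 135*j) (o(j, J) = (-108 + j)/(J + (J + 135*j)) = (-108 + j)/(2*J + 135*j))
M = -79
o(112 - 1*(-112), -139)/M = ((-108 + (112 - 1*(-112)))/(2*(-139) + 135*(112 - 1*(-112))))/(-79) = ((-108 + (112 + 112))/(-278 + 135*(112 + 112)))*(-1/79) = ((-108 + 224)/(-278 + 135*224))*(-1/79) = (116/(-278 + 30240))*(-1/79) = (116/29962)*(-1/79) = ((1/29962)*116)*(-1/79) = (58/14981)*(-1/79) = -58/1183499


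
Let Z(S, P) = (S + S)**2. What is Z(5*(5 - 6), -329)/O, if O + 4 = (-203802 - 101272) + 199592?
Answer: -50/52743 ≈ -0.00094799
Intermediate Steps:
Z(S, P) = 4*S**2 (Z(S, P) = (2*S)**2 = 4*S**2)
O = -105486 (O = -4 + ((-203802 - 101272) + 199592) = -4 + (-305074 + 199592) = -4 - 105482 = -105486)
Z(5*(5 - 6), -329)/O = (4*(5*(5 - 6))**2)/(-105486) = (4*(5*(-1))**2)*(-1/105486) = (4*(-5)**2)*(-1/105486) = (4*25)*(-1/105486) = 100*(-1/105486) = -50/52743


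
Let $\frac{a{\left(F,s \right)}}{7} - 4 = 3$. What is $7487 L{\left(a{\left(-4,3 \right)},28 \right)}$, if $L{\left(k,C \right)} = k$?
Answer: $366863$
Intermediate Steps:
$a{\left(F,s \right)} = 49$ ($a{\left(F,s \right)} = 28 + 7 \cdot 3 = 28 + 21 = 49$)
$7487 L{\left(a{\left(-4,3 \right)},28 \right)} = 7487 \cdot 49 = 366863$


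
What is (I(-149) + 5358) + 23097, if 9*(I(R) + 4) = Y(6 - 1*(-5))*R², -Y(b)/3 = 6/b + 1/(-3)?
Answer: 2661242/99 ≈ 26881.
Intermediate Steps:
Y(b) = 1 - 18/b (Y(b) = -3*(6/b + 1/(-3)) = -3*(6/b + 1*(-⅓)) = -3*(6/b - ⅓) = -3*(-⅓ + 6/b) = 1 - 18/b)
I(R) = -4 - 7*R²/99 (I(R) = -4 + (((-18 + (6 - 1*(-5)))/(6 - 1*(-5)))*R²)/9 = -4 + (((-18 + (6 + 5))/(6 + 5))*R²)/9 = -4 + (((-18 + 11)/11)*R²)/9 = -4 + (((1/11)*(-7))*R²)/9 = -4 + (-7*R²/11)/9 = -4 - 7*R²/99)
(I(-149) + 5358) + 23097 = ((-4 - 7/99*(-149)²) + 5358) + 23097 = ((-4 - 7/99*22201) + 5358) + 23097 = ((-4 - 155407/99) + 5358) + 23097 = (-155803/99 + 5358) + 23097 = 374639/99 + 23097 = 2661242/99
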